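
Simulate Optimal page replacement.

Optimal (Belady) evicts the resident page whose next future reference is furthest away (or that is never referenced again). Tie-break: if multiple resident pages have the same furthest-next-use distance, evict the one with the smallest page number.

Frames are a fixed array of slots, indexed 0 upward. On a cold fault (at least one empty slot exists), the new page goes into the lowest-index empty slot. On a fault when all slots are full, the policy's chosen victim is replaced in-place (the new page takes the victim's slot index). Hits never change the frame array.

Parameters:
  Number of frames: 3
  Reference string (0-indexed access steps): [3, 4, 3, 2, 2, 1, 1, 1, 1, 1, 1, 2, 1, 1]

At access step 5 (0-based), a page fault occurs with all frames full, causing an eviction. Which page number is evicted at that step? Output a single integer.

Answer: 3

Derivation:
Step 0: ref 3 -> FAULT, frames=[3,-,-]
Step 1: ref 4 -> FAULT, frames=[3,4,-]
Step 2: ref 3 -> HIT, frames=[3,4,-]
Step 3: ref 2 -> FAULT, frames=[3,4,2]
Step 4: ref 2 -> HIT, frames=[3,4,2]
Step 5: ref 1 -> FAULT, evict 3, frames=[1,4,2]
At step 5: evicted page 3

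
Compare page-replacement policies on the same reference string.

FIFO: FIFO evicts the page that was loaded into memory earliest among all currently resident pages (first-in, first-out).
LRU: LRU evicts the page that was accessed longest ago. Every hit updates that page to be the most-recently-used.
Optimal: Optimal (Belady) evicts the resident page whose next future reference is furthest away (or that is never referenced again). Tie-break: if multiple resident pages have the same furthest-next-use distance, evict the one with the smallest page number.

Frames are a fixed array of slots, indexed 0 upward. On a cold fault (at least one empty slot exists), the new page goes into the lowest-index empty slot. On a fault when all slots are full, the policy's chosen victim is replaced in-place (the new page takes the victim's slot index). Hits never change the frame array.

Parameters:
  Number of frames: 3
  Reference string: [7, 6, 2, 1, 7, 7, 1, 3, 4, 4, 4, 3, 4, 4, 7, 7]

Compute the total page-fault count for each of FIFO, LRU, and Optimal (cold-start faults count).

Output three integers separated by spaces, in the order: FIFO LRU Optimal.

--- FIFO ---
  step 0: ref 7 -> FAULT, frames=[7,-,-] (faults so far: 1)
  step 1: ref 6 -> FAULT, frames=[7,6,-] (faults so far: 2)
  step 2: ref 2 -> FAULT, frames=[7,6,2] (faults so far: 3)
  step 3: ref 1 -> FAULT, evict 7, frames=[1,6,2] (faults so far: 4)
  step 4: ref 7 -> FAULT, evict 6, frames=[1,7,2] (faults so far: 5)
  step 5: ref 7 -> HIT, frames=[1,7,2] (faults so far: 5)
  step 6: ref 1 -> HIT, frames=[1,7,2] (faults so far: 5)
  step 7: ref 3 -> FAULT, evict 2, frames=[1,7,3] (faults so far: 6)
  step 8: ref 4 -> FAULT, evict 1, frames=[4,7,3] (faults so far: 7)
  step 9: ref 4 -> HIT, frames=[4,7,3] (faults so far: 7)
  step 10: ref 4 -> HIT, frames=[4,7,3] (faults so far: 7)
  step 11: ref 3 -> HIT, frames=[4,7,3] (faults so far: 7)
  step 12: ref 4 -> HIT, frames=[4,7,3] (faults so far: 7)
  step 13: ref 4 -> HIT, frames=[4,7,3] (faults so far: 7)
  step 14: ref 7 -> HIT, frames=[4,7,3] (faults so far: 7)
  step 15: ref 7 -> HIT, frames=[4,7,3] (faults so far: 7)
  FIFO total faults: 7
--- LRU ---
  step 0: ref 7 -> FAULT, frames=[7,-,-] (faults so far: 1)
  step 1: ref 6 -> FAULT, frames=[7,6,-] (faults so far: 2)
  step 2: ref 2 -> FAULT, frames=[7,6,2] (faults so far: 3)
  step 3: ref 1 -> FAULT, evict 7, frames=[1,6,2] (faults so far: 4)
  step 4: ref 7 -> FAULT, evict 6, frames=[1,7,2] (faults so far: 5)
  step 5: ref 7 -> HIT, frames=[1,7,2] (faults so far: 5)
  step 6: ref 1 -> HIT, frames=[1,7,2] (faults so far: 5)
  step 7: ref 3 -> FAULT, evict 2, frames=[1,7,3] (faults so far: 6)
  step 8: ref 4 -> FAULT, evict 7, frames=[1,4,3] (faults so far: 7)
  step 9: ref 4 -> HIT, frames=[1,4,3] (faults so far: 7)
  step 10: ref 4 -> HIT, frames=[1,4,3] (faults so far: 7)
  step 11: ref 3 -> HIT, frames=[1,4,3] (faults so far: 7)
  step 12: ref 4 -> HIT, frames=[1,4,3] (faults so far: 7)
  step 13: ref 4 -> HIT, frames=[1,4,3] (faults so far: 7)
  step 14: ref 7 -> FAULT, evict 1, frames=[7,4,3] (faults so far: 8)
  step 15: ref 7 -> HIT, frames=[7,4,3] (faults so far: 8)
  LRU total faults: 8
--- Optimal ---
  step 0: ref 7 -> FAULT, frames=[7,-,-] (faults so far: 1)
  step 1: ref 6 -> FAULT, frames=[7,6,-] (faults so far: 2)
  step 2: ref 2 -> FAULT, frames=[7,6,2] (faults so far: 3)
  step 3: ref 1 -> FAULT, evict 2, frames=[7,6,1] (faults so far: 4)
  step 4: ref 7 -> HIT, frames=[7,6,1] (faults so far: 4)
  step 5: ref 7 -> HIT, frames=[7,6,1] (faults so far: 4)
  step 6: ref 1 -> HIT, frames=[7,6,1] (faults so far: 4)
  step 7: ref 3 -> FAULT, evict 1, frames=[7,6,3] (faults so far: 5)
  step 8: ref 4 -> FAULT, evict 6, frames=[7,4,3] (faults so far: 6)
  step 9: ref 4 -> HIT, frames=[7,4,3] (faults so far: 6)
  step 10: ref 4 -> HIT, frames=[7,4,3] (faults so far: 6)
  step 11: ref 3 -> HIT, frames=[7,4,3] (faults so far: 6)
  step 12: ref 4 -> HIT, frames=[7,4,3] (faults so far: 6)
  step 13: ref 4 -> HIT, frames=[7,4,3] (faults so far: 6)
  step 14: ref 7 -> HIT, frames=[7,4,3] (faults so far: 6)
  step 15: ref 7 -> HIT, frames=[7,4,3] (faults so far: 6)
  Optimal total faults: 6

Answer: 7 8 6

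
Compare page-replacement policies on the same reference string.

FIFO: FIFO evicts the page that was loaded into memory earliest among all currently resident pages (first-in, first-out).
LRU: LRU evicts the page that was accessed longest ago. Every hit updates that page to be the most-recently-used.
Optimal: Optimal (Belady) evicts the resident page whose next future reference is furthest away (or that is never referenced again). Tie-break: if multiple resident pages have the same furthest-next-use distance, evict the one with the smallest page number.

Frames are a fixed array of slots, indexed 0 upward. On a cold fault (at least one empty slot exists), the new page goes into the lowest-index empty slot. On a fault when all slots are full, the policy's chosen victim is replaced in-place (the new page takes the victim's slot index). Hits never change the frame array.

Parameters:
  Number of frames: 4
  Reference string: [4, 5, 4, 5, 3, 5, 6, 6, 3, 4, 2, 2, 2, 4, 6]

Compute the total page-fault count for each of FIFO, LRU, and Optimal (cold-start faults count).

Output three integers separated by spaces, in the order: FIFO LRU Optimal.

Answer: 6 5 5

Derivation:
--- FIFO ---
  step 0: ref 4 -> FAULT, frames=[4,-,-,-] (faults so far: 1)
  step 1: ref 5 -> FAULT, frames=[4,5,-,-] (faults so far: 2)
  step 2: ref 4 -> HIT, frames=[4,5,-,-] (faults so far: 2)
  step 3: ref 5 -> HIT, frames=[4,5,-,-] (faults so far: 2)
  step 4: ref 3 -> FAULT, frames=[4,5,3,-] (faults so far: 3)
  step 5: ref 5 -> HIT, frames=[4,5,3,-] (faults so far: 3)
  step 6: ref 6 -> FAULT, frames=[4,5,3,6] (faults so far: 4)
  step 7: ref 6 -> HIT, frames=[4,5,3,6] (faults so far: 4)
  step 8: ref 3 -> HIT, frames=[4,5,3,6] (faults so far: 4)
  step 9: ref 4 -> HIT, frames=[4,5,3,6] (faults so far: 4)
  step 10: ref 2 -> FAULT, evict 4, frames=[2,5,3,6] (faults so far: 5)
  step 11: ref 2 -> HIT, frames=[2,5,3,6] (faults so far: 5)
  step 12: ref 2 -> HIT, frames=[2,5,3,6] (faults so far: 5)
  step 13: ref 4 -> FAULT, evict 5, frames=[2,4,3,6] (faults so far: 6)
  step 14: ref 6 -> HIT, frames=[2,4,3,6] (faults so far: 6)
  FIFO total faults: 6
--- LRU ---
  step 0: ref 4 -> FAULT, frames=[4,-,-,-] (faults so far: 1)
  step 1: ref 5 -> FAULT, frames=[4,5,-,-] (faults so far: 2)
  step 2: ref 4 -> HIT, frames=[4,5,-,-] (faults so far: 2)
  step 3: ref 5 -> HIT, frames=[4,5,-,-] (faults so far: 2)
  step 4: ref 3 -> FAULT, frames=[4,5,3,-] (faults so far: 3)
  step 5: ref 5 -> HIT, frames=[4,5,3,-] (faults so far: 3)
  step 6: ref 6 -> FAULT, frames=[4,5,3,6] (faults so far: 4)
  step 7: ref 6 -> HIT, frames=[4,5,3,6] (faults so far: 4)
  step 8: ref 3 -> HIT, frames=[4,5,3,6] (faults so far: 4)
  step 9: ref 4 -> HIT, frames=[4,5,3,6] (faults so far: 4)
  step 10: ref 2 -> FAULT, evict 5, frames=[4,2,3,6] (faults so far: 5)
  step 11: ref 2 -> HIT, frames=[4,2,3,6] (faults so far: 5)
  step 12: ref 2 -> HIT, frames=[4,2,3,6] (faults so far: 5)
  step 13: ref 4 -> HIT, frames=[4,2,3,6] (faults so far: 5)
  step 14: ref 6 -> HIT, frames=[4,2,3,6] (faults so far: 5)
  LRU total faults: 5
--- Optimal ---
  step 0: ref 4 -> FAULT, frames=[4,-,-,-] (faults so far: 1)
  step 1: ref 5 -> FAULT, frames=[4,5,-,-] (faults so far: 2)
  step 2: ref 4 -> HIT, frames=[4,5,-,-] (faults so far: 2)
  step 3: ref 5 -> HIT, frames=[4,5,-,-] (faults so far: 2)
  step 4: ref 3 -> FAULT, frames=[4,5,3,-] (faults so far: 3)
  step 5: ref 5 -> HIT, frames=[4,5,3,-] (faults so far: 3)
  step 6: ref 6 -> FAULT, frames=[4,5,3,6] (faults so far: 4)
  step 7: ref 6 -> HIT, frames=[4,5,3,6] (faults so far: 4)
  step 8: ref 3 -> HIT, frames=[4,5,3,6] (faults so far: 4)
  step 9: ref 4 -> HIT, frames=[4,5,3,6] (faults so far: 4)
  step 10: ref 2 -> FAULT, evict 3, frames=[4,5,2,6] (faults so far: 5)
  step 11: ref 2 -> HIT, frames=[4,5,2,6] (faults so far: 5)
  step 12: ref 2 -> HIT, frames=[4,5,2,6] (faults so far: 5)
  step 13: ref 4 -> HIT, frames=[4,5,2,6] (faults so far: 5)
  step 14: ref 6 -> HIT, frames=[4,5,2,6] (faults so far: 5)
  Optimal total faults: 5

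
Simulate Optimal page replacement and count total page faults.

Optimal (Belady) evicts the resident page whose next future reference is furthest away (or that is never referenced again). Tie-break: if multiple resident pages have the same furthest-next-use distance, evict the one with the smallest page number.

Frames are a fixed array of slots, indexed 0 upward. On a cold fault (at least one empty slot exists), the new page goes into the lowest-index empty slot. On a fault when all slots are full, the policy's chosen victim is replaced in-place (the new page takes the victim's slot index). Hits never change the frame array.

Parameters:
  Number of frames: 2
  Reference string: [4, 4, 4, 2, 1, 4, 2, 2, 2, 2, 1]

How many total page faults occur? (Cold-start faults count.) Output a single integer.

Step 0: ref 4 → FAULT, frames=[4,-]
Step 1: ref 4 → HIT, frames=[4,-]
Step 2: ref 4 → HIT, frames=[4,-]
Step 3: ref 2 → FAULT, frames=[4,2]
Step 4: ref 1 → FAULT (evict 2), frames=[4,1]
Step 5: ref 4 → HIT, frames=[4,1]
Step 6: ref 2 → FAULT (evict 4), frames=[2,1]
Step 7: ref 2 → HIT, frames=[2,1]
Step 8: ref 2 → HIT, frames=[2,1]
Step 9: ref 2 → HIT, frames=[2,1]
Step 10: ref 1 → HIT, frames=[2,1]
Total faults: 4

Answer: 4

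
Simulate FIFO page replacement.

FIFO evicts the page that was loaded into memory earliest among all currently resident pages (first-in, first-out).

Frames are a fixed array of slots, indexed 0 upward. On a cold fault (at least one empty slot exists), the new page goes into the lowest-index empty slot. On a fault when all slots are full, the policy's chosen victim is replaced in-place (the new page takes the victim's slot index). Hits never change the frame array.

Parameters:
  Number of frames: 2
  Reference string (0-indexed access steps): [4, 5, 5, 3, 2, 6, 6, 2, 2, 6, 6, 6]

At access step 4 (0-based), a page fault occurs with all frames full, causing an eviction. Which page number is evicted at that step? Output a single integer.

Step 0: ref 4 -> FAULT, frames=[4,-]
Step 1: ref 5 -> FAULT, frames=[4,5]
Step 2: ref 5 -> HIT, frames=[4,5]
Step 3: ref 3 -> FAULT, evict 4, frames=[3,5]
Step 4: ref 2 -> FAULT, evict 5, frames=[3,2]
At step 4: evicted page 5

Answer: 5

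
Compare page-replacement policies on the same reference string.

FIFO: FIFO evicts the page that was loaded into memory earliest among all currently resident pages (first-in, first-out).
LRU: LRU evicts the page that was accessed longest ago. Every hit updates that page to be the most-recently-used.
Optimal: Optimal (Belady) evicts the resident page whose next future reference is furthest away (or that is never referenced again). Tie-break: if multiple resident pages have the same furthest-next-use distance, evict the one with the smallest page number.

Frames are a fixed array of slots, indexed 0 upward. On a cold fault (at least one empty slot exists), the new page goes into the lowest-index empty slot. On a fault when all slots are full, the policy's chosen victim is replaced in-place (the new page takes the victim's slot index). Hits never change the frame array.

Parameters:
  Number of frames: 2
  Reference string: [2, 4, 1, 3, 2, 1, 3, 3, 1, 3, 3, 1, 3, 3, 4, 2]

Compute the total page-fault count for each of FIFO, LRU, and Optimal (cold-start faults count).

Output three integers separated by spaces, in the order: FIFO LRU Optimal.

Answer: 9 9 7

Derivation:
--- FIFO ---
  step 0: ref 2 -> FAULT, frames=[2,-] (faults so far: 1)
  step 1: ref 4 -> FAULT, frames=[2,4] (faults so far: 2)
  step 2: ref 1 -> FAULT, evict 2, frames=[1,4] (faults so far: 3)
  step 3: ref 3 -> FAULT, evict 4, frames=[1,3] (faults so far: 4)
  step 4: ref 2 -> FAULT, evict 1, frames=[2,3] (faults so far: 5)
  step 5: ref 1 -> FAULT, evict 3, frames=[2,1] (faults so far: 6)
  step 6: ref 3 -> FAULT, evict 2, frames=[3,1] (faults so far: 7)
  step 7: ref 3 -> HIT, frames=[3,1] (faults so far: 7)
  step 8: ref 1 -> HIT, frames=[3,1] (faults so far: 7)
  step 9: ref 3 -> HIT, frames=[3,1] (faults so far: 7)
  step 10: ref 3 -> HIT, frames=[3,1] (faults so far: 7)
  step 11: ref 1 -> HIT, frames=[3,1] (faults so far: 7)
  step 12: ref 3 -> HIT, frames=[3,1] (faults so far: 7)
  step 13: ref 3 -> HIT, frames=[3,1] (faults so far: 7)
  step 14: ref 4 -> FAULT, evict 1, frames=[3,4] (faults so far: 8)
  step 15: ref 2 -> FAULT, evict 3, frames=[2,4] (faults so far: 9)
  FIFO total faults: 9
--- LRU ---
  step 0: ref 2 -> FAULT, frames=[2,-] (faults so far: 1)
  step 1: ref 4 -> FAULT, frames=[2,4] (faults so far: 2)
  step 2: ref 1 -> FAULT, evict 2, frames=[1,4] (faults so far: 3)
  step 3: ref 3 -> FAULT, evict 4, frames=[1,3] (faults so far: 4)
  step 4: ref 2 -> FAULT, evict 1, frames=[2,3] (faults so far: 5)
  step 5: ref 1 -> FAULT, evict 3, frames=[2,1] (faults so far: 6)
  step 6: ref 3 -> FAULT, evict 2, frames=[3,1] (faults so far: 7)
  step 7: ref 3 -> HIT, frames=[3,1] (faults so far: 7)
  step 8: ref 1 -> HIT, frames=[3,1] (faults so far: 7)
  step 9: ref 3 -> HIT, frames=[3,1] (faults so far: 7)
  step 10: ref 3 -> HIT, frames=[3,1] (faults so far: 7)
  step 11: ref 1 -> HIT, frames=[3,1] (faults so far: 7)
  step 12: ref 3 -> HIT, frames=[3,1] (faults so far: 7)
  step 13: ref 3 -> HIT, frames=[3,1] (faults so far: 7)
  step 14: ref 4 -> FAULT, evict 1, frames=[3,4] (faults so far: 8)
  step 15: ref 2 -> FAULT, evict 3, frames=[2,4] (faults so far: 9)
  LRU total faults: 9
--- Optimal ---
  step 0: ref 2 -> FAULT, frames=[2,-] (faults so far: 1)
  step 1: ref 4 -> FAULT, frames=[2,4] (faults so far: 2)
  step 2: ref 1 -> FAULT, evict 4, frames=[2,1] (faults so far: 3)
  step 3: ref 3 -> FAULT, evict 1, frames=[2,3] (faults so far: 4)
  step 4: ref 2 -> HIT, frames=[2,3] (faults so far: 4)
  step 5: ref 1 -> FAULT, evict 2, frames=[1,3] (faults so far: 5)
  step 6: ref 3 -> HIT, frames=[1,3] (faults so far: 5)
  step 7: ref 3 -> HIT, frames=[1,3] (faults so far: 5)
  step 8: ref 1 -> HIT, frames=[1,3] (faults so far: 5)
  step 9: ref 3 -> HIT, frames=[1,3] (faults so far: 5)
  step 10: ref 3 -> HIT, frames=[1,3] (faults so far: 5)
  step 11: ref 1 -> HIT, frames=[1,3] (faults so far: 5)
  step 12: ref 3 -> HIT, frames=[1,3] (faults so far: 5)
  step 13: ref 3 -> HIT, frames=[1,3] (faults so far: 5)
  step 14: ref 4 -> FAULT, evict 1, frames=[4,3] (faults so far: 6)
  step 15: ref 2 -> FAULT, evict 3, frames=[4,2] (faults so far: 7)
  Optimal total faults: 7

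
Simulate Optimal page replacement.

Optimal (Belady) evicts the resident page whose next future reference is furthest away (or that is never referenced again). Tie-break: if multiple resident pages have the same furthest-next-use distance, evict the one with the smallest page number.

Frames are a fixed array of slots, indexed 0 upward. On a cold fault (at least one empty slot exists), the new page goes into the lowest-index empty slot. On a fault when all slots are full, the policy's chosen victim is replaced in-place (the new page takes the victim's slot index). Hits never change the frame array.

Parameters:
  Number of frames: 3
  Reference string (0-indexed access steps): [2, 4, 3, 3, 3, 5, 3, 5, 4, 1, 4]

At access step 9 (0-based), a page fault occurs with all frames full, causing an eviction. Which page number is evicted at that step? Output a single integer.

Answer: 3

Derivation:
Step 0: ref 2 -> FAULT, frames=[2,-,-]
Step 1: ref 4 -> FAULT, frames=[2,4,-]
Step 2: ref 3 -> FAULT, frames=[2,4,3]
Step 3: ref 3 -> HIT, frames=[2,4,3]
Step 4: ref 3 -> HIT, frames=[2,4,3]
Step 5: ref 5 -> FAULT, evict 2, frames=[5,4,3]
Step 6: ref 3 -> HIT, frames=[5,4,3]
Step 7: ref 5 -> HIT, frames=[5,4,3]
Step 8: ref 4 -> HIT, frames=[5,4,3]
Step 9: ref 1 -> FAULT, evict 3, frames=[5,4,1]
At step 9: evicted page 3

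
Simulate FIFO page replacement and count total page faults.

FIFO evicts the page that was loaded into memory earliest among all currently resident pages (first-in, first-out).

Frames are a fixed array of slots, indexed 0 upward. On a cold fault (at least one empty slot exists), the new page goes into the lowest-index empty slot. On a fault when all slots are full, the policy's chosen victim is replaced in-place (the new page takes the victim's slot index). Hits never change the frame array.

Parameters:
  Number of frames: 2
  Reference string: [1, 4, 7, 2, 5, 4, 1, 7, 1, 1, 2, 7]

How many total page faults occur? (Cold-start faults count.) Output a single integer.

Answer: 9

Derivation:
Step 0: ref 1 → FAULT, frames=[1,-]
Step 1: ref 4 → FAULT, frames=[1,4]
Step 2: ref 7 → FAULT (evict 1), frames=[7,4]
Step 3: ref 2 → FAULT (evict 4), frames=[7,2]
Step 4: ref 5 → FAULT (evict 7), frames=[5,2]
Step 5: ref 4 → FAULT (evict 2), frames=[5,4]
Step 6: ref 1 → FAULT (evict 5), frames=[1,4]
Step 7: ref 7 → FAULT (evict 4), frames=[1,7]
Step 8: ref 1 → HIT, frames=[1,7]
Step 9: ref 1 → HIT, frames=[1,7]
Step 10: ref 2 → FAULT (evict 1), frames=[2,7]
Step 11: ref 7 → HIT, frames=[2,7]
Total faults: 9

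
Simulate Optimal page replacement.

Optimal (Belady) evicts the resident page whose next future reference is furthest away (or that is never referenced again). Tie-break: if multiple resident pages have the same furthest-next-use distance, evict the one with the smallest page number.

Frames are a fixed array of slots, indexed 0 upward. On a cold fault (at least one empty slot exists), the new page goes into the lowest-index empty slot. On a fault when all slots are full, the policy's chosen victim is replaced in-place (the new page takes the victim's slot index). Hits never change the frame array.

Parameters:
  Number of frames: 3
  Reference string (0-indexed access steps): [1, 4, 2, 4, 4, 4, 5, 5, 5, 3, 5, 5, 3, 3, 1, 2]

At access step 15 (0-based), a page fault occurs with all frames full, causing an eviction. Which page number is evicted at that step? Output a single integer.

Answer: 1

Derivation:
Step 0: ref 1 -> FAULT, frames=[1,-,-]
Step 1: ref 4 -> FAULT, frames=[1,4,-]
Step 2: ref 2 -> FAULT, frames=[1,4,2]
Step 3: ref 4 -> HIT, frames=[1,4,2]
Step 4: ref 4 -> HIT, frames=[1,4,2]
Step 5: ref 4 -> HIT, frames=[1,4,2]
Step 6: ref 5 -> FAULT, evict 4, frames=[1,5,2]
Step 7: ref 5 -> HIT, frames=[1,5,2]
Step 8: ref 5 -> HIT, frames=[1,5,2]
Step 9: ref 3 -> FAULT, evict 2, frames=[1,5,3]
Step 10: ref 5 -> HIT, frames=[1,5,3]
Step 11: ref 5 -> HIT, frames=[1,5,3]
Step 12: ref 3 -> HIT, frames=[1,5,3]
Step 13: ref 3 -> HIT, frames=[1,5,3]
Step 14: ref 1 -> HIT, frames=[1,5,3]
Step 15: ref 2 -> FAULT, evict 1, frames=[2,5,3]
At step 15: evicted page 1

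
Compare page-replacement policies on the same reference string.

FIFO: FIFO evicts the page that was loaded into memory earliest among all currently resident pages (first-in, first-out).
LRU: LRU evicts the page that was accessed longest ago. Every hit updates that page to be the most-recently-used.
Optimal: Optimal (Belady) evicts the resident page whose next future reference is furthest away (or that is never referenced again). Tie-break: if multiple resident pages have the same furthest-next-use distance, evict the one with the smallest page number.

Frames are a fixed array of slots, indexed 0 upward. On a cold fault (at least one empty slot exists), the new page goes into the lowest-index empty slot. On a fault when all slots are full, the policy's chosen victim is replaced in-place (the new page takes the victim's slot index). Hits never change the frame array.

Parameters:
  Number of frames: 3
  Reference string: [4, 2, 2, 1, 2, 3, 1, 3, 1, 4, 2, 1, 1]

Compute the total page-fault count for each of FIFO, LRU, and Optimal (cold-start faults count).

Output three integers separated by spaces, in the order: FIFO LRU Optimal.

Answer: 7 6 5

Derivation:
--- FIFO ---
  step 0: ref 4 -> FAULT, frames=[4,-,-] (faults so far: 1)
  step 1: ref 2 -> FAULT, frames=[4,2,-] (faults so far: 2)
  step 2: ref 2 -> HIT, frames=[4,2,-] (faults so far: 2)
  step 3: ref 1 -> FAULT, frames=[4,2,1] (faults so far: 3)
  step 4: ref 2 -> HIT, frames=[4,2,1] (faults so far: 3)
  step 5: ref 3 -> FAULT, evict 4, frames=[3,2,1] (faults so far: 4)
  step 6: ref 1 -> HIT, frames=[3,2,1] (faults so far: 4)
  step 7: ref 3 -> HIT, frames=[3,2,1] (faults so far: 4)
  step 8: ref 1 -> HIT, frames=[3,2,1] (faults so far: 4)
  step 9: ref 4 -> FAULT, evict 2, frames=[3,4,1] (faults so far: 5)
  step 10: ref 2 -> FAULT, evict 1, frames=[3,4,2] (faults so far: 6)
  step 11: ref 1 -> FAULT, evict 3, frames=[1,4,2] (faults so far: 7)
  step 12: ref 1 -> HIT, frames=[1,4,2] (faults so far: 7)
  FIFO total faults: 7
--- LRU ---
  step 0: ref 4 -> FAULT, frames=[4,-,-] (faults so far: 1)
  step 1: ref 2 -> FAULT, frames=[4,2,-] (faults so far: 2)
  step 2: ref 2 -> HIT, frames=[4,2,-] (faults so far: 2)
  step 3: ref 1 -> FAULT, frames=[4,2,1] (faults so far: 3)
  step 4: ref 2 -> HIT, frames=[4,2,1] (faults so far: 3)
  step 5: ref 3 -> FAULT, evict 4, frames=[3,2,1] (faults so far: 4)
  step 6: ref 1 -> HIT, frames=[3,2,1] (faults so far: 4)
  step 7: ref 3 -> HIT, frames=[3,2,1] (faults so far: 4)
  step 8: ref 1 -> HIT, frames=[3,2,1] (faults so far: 4)
  step 9: ref 4 -> FAULT, evict 2, frames=[3,4,1] (faults so far: 5)
  step 10: ref 2 -> FAULT, evict 3, frames=[2,4,1] (faults so far: 6)
  step 11: ref 1 -> HIT, frames=[2,4,1] (faults so far: 6)
  step 12: ref 1 -> HIT, frames=[2,4,1] (faults so far: 6)
  LRU total faults: 6
--- Optimal ---
  step 0: ref 4 -> FAULT, frames=[4,-,-] (faults so far: 1)
  step 1: ref 2 -> FAULT, frames=[4,2,-] (faults so far: 2)
  step 2: ref 2 -> HIT, frames=[4,2,-] (faults so far: 2)
  step 3: ref 1 -> FAULT, frames=[4,2,1] (faults so far: 3)
  step 4: ref 2 -> HIT, frames=[4,2,1] (faults so far: 3)
  step 5: ref 3 -> FAULT, evict 2, frames=[4,3,1] (faults so far: 4)
  step 6: ref 1 -> HIT, frames=[4,3,1] (faults so far: 4)
  step 7: ref 3 -> HIT, frames=[4,3,1] (faults so far: 4)
  step 8: ref 1 -> HIT, frames=[4,3,1] (faults so far: 4)
  step 9: ref 4 -> HIT, frames=[4,3,1] (faults so far: 4)
  step 10: ref 2 -> FAULT, evict 3, frames=[4,2,1] (faults so far: 5)
  step 11: ref 1 -> HIT, frames=[4,2,1] (faults so far: 5)
  step 12: ref 1 -> HIT, frames=[4,2,1] (faults so far: 5)
  Optimal total faults: 5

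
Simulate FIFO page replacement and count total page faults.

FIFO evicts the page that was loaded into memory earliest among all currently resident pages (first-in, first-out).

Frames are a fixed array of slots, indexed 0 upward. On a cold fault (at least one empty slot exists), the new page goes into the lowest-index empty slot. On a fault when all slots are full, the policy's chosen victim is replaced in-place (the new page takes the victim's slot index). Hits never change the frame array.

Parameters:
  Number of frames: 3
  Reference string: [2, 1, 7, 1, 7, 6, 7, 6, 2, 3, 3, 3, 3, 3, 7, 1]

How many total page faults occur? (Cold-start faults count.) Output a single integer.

Step 0: ref 2 → FAULT, frames=[2,-,-]
Step 1: ref 1 → FAULT, frames=[2,1,-]
Step 2: ref 7 → FAULT, frames=[2,1,7]
Step 3: ref 1 → HIT, frames=[2,1,7]
Step 4: ref 7 → HIT, frames=[2,1,7]
Step 5: ref 6 → FAULT (evict 2), frames=[6,1,7]
Step 6: ref 7 → HIT, frames=[6,1,7]
Step 7: ref 6 → HIT, frames=[6,1,7]
Step 8: ref 2 → FAULT (evict 1), frames=[6,2,7]
Step 9: ref 3 → FAULT (evict 7), frames=[6,2,3]
Step 10: ref 3 → HIT, frames=[6,2,3]
Step 11: ref 3 → HIT, frames=[6,2,3]
Step 12: ref 3 → HIT, frames=[6,2,3]
Step 13: ref 3 → HIT, frames=[6,2,3]
Step 14: ref 7 → FAULT (evict 6), frames=[7,2,3]
Step 15: ref 1 → FAULT (evict 2), frames=[7,1,3]
Total faults: 8

Answer: 8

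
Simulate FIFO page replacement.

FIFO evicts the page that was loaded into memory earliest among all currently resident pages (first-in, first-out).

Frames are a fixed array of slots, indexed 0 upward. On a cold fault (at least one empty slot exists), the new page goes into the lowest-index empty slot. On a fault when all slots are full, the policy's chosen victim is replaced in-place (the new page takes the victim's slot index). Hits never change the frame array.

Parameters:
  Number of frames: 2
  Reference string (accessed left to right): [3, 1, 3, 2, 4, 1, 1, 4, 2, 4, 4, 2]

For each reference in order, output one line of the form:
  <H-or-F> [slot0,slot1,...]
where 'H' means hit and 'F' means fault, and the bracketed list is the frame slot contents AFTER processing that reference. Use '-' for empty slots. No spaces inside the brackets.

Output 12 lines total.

F [3,-]
F [3,1]
H [3,1]
F [2,1]
F [2,4]
F [1,4]
H [1,4]
H [1,4]
F [1,2]
F [4,2]
H [4,2]
H [4,2]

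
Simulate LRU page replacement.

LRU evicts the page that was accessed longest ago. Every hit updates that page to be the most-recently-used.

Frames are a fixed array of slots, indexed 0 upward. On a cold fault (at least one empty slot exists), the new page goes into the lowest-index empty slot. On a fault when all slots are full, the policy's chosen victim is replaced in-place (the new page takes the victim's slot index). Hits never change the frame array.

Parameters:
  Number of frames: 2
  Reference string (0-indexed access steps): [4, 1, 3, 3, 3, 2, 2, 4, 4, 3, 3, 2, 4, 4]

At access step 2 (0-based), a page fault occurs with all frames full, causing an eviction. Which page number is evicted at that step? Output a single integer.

Step 0: ref 4 -> FAULT, frames=[4,-]
Step 1: ref 1 -> FAULT, frames=[4,1]
Step 2: ref 3 -> FAULT, evict 4, frames=[3,1]
At step 2: evicted page 4

Answer: 4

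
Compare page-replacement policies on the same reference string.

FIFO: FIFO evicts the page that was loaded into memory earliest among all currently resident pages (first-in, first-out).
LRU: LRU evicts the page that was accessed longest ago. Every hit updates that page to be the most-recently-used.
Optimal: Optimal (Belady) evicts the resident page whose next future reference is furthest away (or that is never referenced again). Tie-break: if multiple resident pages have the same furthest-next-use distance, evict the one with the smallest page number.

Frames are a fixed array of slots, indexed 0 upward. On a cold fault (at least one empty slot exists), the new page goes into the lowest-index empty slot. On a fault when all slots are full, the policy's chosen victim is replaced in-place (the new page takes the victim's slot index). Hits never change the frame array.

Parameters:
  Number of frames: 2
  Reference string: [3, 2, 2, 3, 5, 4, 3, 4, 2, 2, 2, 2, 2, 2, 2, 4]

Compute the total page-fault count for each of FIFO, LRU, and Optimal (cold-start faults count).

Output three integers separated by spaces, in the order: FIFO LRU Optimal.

--- FIFO ---
  step 0: ref 3 -> FAULT, frames=[3,-] (faults so far: 1)
  step 1: ref 2 -> FAULT, frames=[3,2] (faults so far: 2)
  step 2: ref 2 -> HIT, frames=[3,2] (faults so far: 2)
  step 3: ref 3 -> HIT, frames=[3,2] (faults so far: 2)
  step 4: ref 5 -> FAULT, evict 3, frames=[5,2] (faults so far: 3)
  step 5: ref 4 -> FAULT, evict 2, frames=[5,4] (faults so far: 4)
  step 6: ref 3 -> FAULT, evict 5, frames=[3,4] (faults so far: 5)
  step 7: ref 4 -> HIT, frames=[3,4] (faults so far: 5)
  step 8: ref 2 -> FAULT, evict 4, frames=[3,2] (faults so far: 6)
  step 9: ref 2 -> HIT, frames=[3,2] (faults so far: 6)
  step 10: ref 2 -> HIT, frames=[3,2] (faults so far: 6)
  step 11: ref 2 -> HIT, frames=[3,2] (faults so far: 6)
  step 12: ref 2 -> HIT, frames=[3,2] (faults so far: 6)
  step 13: ref 2 -> HIT, frames=[3,2] (faults so far: 6)
  step 14: ref 2 -> HIT, frames=[3,2] (faults so far: 6)
  step 15: ref 4 -> FAULT, evict 3, frames=[4,2] (faults so far: 7)
  FIFO total faults: 7
--- LRU ---
  step 0: ref 3 -> FAULT, frames=[3,-] (faults so far: 1)
  step 1: ref 2 -> FAULT, frames=[3,2] (faults so far: 2)
  step 2: ref 2 -> HIT, frames=[3,2] (faults so far: 2)
  step 3: ref 3 -> HIT, frames=[3,2] (faults so far: 2)
  step 4: ref 5 -> FAULT, evict 2, frames=[3,5] (faults so far: 3)
  step 5: ref 4 -> FAULT, evict 3, frames=[4,5] (faults so far: 4)
  step 6: ref 3 -> FAULT, evict 5, frames=[4,3] (faults so far: 5)
  step 7: ref 4 -> HIT, frames=[4,3] (faults so far: 5)
  step 8: ref 2 -> FAULT, evict 3, frames=[4,2] (faults so far: 6)
  step 9: ref 2 -> HIT, frames=[4,2] (faults so far: 6)
  step 10: ref 2 -> HIT, frames=[4,2] (faults so far: 6)
  step 11: ref 2 -> HIT, frames=[4,2] (faults so far: 6)
  step 12: ref 2 -> HIT, frames=[4,2] (faults so far: 6)
  step 13: ref 2 -> HIT, frames=[4,2] (faults so far: 6)
  step 14: ref 2 -> HIT, frames=[4,2] (faults so far: 6)
  step 15: ref 4 -> HIT, frames=[4,2] (faults so far: 6)
  LRU total faults: 6
--- Optimal ---
  step 0: ref 3 -> FAULT, frames=[3,-] (faults so far: 1)
  step 1: ref 2 -> FAULT, frames=[3,2] (faults so far: 2)
  step 2: ref 2 -> HIT, frames=[3,2] (faults so far: 2)
  step 3: ref 3 -> HIT, frames=[3,2] (faults so far: 2)
  step 4: ref 5 -> FAULT, evict 2, frames=[3,5] (faults so far: 3)
  step 5: ref 4 -> FAULT, evict 5, frames=[3,4] (faults so far: 4)
  step 6: ref 3 -> HIT, frames=[3,4] (faults so far: 4)
  step 7: ref 4 -> HIT, frames=[3,4] (faults so far: 4)
  step 8: ref 2 -> FAULT, evict 3, frames=[2,4] (faults so far: 5)
  step 9: ref 2 -> HIT, frames=[2,4] (faults so far: 5)
  step 10: ref 2 -> HIT, frames=[2,4] (faults so far: 5)
  step 11: ref 2 -> HIT, frames=[2,4] (faults so far: 5)
  step 12: ref 2 -> HIT, frames=[2,4] (faults so far: 5)
  step 13: ref 2 -> HIT, frames=[2,4] (faults so far: 5)
  step 14: ref 2 -> HIT, frames=[2,4] (faults so far: 5)
  step 15: ref 4 -> HIT, frames=[2,4] (faults so far: 5)
  Optimal total faults: 5

Answer: 7 6 5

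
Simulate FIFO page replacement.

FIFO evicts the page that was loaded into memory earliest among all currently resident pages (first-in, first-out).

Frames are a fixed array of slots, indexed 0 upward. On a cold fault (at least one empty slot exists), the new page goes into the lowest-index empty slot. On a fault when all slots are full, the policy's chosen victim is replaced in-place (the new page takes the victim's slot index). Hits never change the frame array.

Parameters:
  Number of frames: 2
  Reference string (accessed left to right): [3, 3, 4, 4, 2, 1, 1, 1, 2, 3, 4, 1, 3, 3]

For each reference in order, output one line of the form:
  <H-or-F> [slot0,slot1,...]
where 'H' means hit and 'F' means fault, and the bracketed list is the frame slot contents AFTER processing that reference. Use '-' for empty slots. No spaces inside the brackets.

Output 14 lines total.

F [3,-]
H [3,-]
F [3,4]
H [3,4]
F [2,4]
F [2,1]
H [2,1]
H [2,1]
H [2,1]
F [3,1]
F [3,4]
F [1,4]
F [1,3]
H [1,3]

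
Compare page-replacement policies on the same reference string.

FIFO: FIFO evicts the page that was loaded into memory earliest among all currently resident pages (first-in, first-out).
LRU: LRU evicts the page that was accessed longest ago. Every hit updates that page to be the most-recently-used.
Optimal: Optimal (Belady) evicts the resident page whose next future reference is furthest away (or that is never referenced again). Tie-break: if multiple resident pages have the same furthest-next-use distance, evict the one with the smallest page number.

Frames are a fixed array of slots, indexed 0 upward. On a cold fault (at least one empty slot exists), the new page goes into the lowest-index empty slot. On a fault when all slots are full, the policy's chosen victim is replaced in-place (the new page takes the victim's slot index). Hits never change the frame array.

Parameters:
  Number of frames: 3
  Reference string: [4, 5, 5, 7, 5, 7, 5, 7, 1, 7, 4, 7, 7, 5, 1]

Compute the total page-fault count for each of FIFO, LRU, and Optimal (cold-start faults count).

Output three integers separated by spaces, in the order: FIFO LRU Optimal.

--- FIFO ---
  step 0: ref 4 -> FAULT, frames=[4,-,-] (faults so far: 1)
  step 1: ref 5 -> FAULT, frames=[4,5,-] (faults so far: 2)
  step 2: ref 5 -> HIT, frames=[4,5,-] (faults so far: 2)
  step 3: ref 7 -> FAULT, frames=[4,5,7] (faults so far: 3)
  step 4: ref 5 -> HIT, frames=[4,5,7] (faults so far: 3)
  step 5: ref 7 -> HIT, frames=[4,5,7] (faults so far: 3)
  step 6: ref 5 -> HIT, frames=[4,5,7] (faults so far: 3)
  step 7: ref 7 -> HIT, frames=[4,5,7] (faults so far: 3)
  step 8: ref 1 -> FAULT, evict 4, frames=[1,5,7] (faults so far: 4)
  step 9: ref 7 -> HIT, frames=[1,5,7] (faults so far: 4)
  step 10: ref 4 -> FAULT, evict 5, frames=[1,4,7] (faults so far: 5)
  step 11: ref 7 -> HIT, frames=[1,4,7] (faults so far: 5)
  step 12: ref 7 -> HIT, frames=[1,4,7] (faults so far: 5)
  step 13: ref 5 -> FAULT, evict 7, frames=[1,4,5] (faults so far: 6)
  step 14: ref 1 -> HIT, frames=[1,4,5] (faults so far: 6)
  FIFO total faults: 6
--- LRU ---
  step 0: ref 4 -> FAULT, frames=[4,-,-] (faults so far: 1)
  step 1: ref 5 -> FAULT, frames=[4,5,-] (faults so far: 2)
  step 2: ref 5 -> HIT, frames=[4,5,-] (faults so far: 2)
  step 3: ref 7 -> FAULT, frames=[4,5,7] (faults so far: 3)
  step 4: ref 5 -> HIT, frames=[4,5,7] (faults so far: 3)
  step 5: ref 7 -> HIT, frames=[4,5,7] (faults so far: 3)
  step 6: ref 5 -> HIT, frames=[4,5,7] (faults so far: 3)
  step 7: ref 7 -> HIT, frames=[4,5,7] (faults so far: 3)
  step 8: ref 1 -> FAULT, evict 4, frames=[1,5,7] (faults so far: 4)
  step 9: ref 7 -> HIT, frames=[1,5,7] (faults so far: 4)
  step 10: ref 4 -> FAULT, evict 5, frames=[1,4,7] (faults so far: 5)
  step 11: ref 7 -> HIT, frames=[1,4,7] (faults so far: 5)
  step 12: ref 7 -> HIT, frames=[1,4,7] (faults so far: 5)
  step 13: ref 5 -> FAULT, evict 1, frames=[5,4,7] (faults so far: 6)
  step 14: ref 1 -> FAULT, evict 4, frames=[5,1,7] (faults so far: 7)
  LRU total faults: 7
--- Optimal ---
  step 0: ref 4 -> FAULT, frames=[4,-,-] (faults so far: 1)
  step 1: ref 5 -> FAULT, frames=[4,5,-] (faults so far: 2)
  step 2: ref 5 -> HIT, frames=[4,5,-] (faults so far: 2)
  step 3: ref 7 -> FAULT, frames=[4,5,7] (faults so far: 3)
  step 4: ref 5 -> HIT, frames=[4,5,7] (faults so far: 3)
  step 5: ref 7 -> HIT, frames=[4,5,7] (faults so far: 3)
  step 6: ref 5 -> HIT, frames=[4,5,7] (faults so far: 3)
  step 7: ref 7 -> HIT, frames=[4,5,7] (faults so far: 3)
  step 8: ref 1 -> FAULT, evict 5, frames=[4,1,7] (faults so far: 4)
  step 9: ref 7 -> HIT, frames=[4,1,7] (faults so far: 4)
  step 10: ref 4 -> HIT, frames=[4,1,7] (faults so far: 4)
  step 11: ref 7 -> HIT, frames=[4,1,7] (faults so far: 4)
  step 12: ref 7 -> HIT, frames=[4,1,7] (faults so far: 4)
  step 13: ref 5 -> FAULT, evict 4, frames=[5,1,7] (faults so far: 5)
  step 14: ref 1 -> HIT, frames=[5,1,7] (faults so far: 5)
  Optimal total faults: 5

Answer: 6 7 5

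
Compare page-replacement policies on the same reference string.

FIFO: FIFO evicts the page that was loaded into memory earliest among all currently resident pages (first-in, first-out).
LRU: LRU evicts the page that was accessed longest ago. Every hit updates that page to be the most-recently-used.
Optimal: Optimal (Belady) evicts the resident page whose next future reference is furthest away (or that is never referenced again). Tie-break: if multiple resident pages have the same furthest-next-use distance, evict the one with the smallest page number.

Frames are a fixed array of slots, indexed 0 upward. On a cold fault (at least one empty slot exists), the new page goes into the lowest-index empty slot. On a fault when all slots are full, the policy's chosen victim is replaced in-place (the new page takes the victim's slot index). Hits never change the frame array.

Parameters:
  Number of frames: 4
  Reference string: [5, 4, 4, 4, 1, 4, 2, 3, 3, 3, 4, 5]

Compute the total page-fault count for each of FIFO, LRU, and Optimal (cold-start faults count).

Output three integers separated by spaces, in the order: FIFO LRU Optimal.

Answer: 6 6 5

Derivation:
--- FIFO ---
  step 0: ref 5 -> FAULT, frames=[5,-,-,-] (faults so far: 1)
  step 1: ref 4 -> FAULT, frames=[5,4,-,-] (faults so far: 2)
  step 2: ref 4 -> HIT, frames=[5,4,-,-] (faults so far: 2)
  step 3: ref 4 -> HIT, frames=[5,4,-,-] (faults so far: 2)
  step 4: ref 1 -> FAULT, frames=[5,4,1,-] (faults so far: 3)
  step 5: ref 4 -> HIT, frames=[5,4,1,-] (faults so far: 3)
  step 6: ref 2 -> FAULT, frames=[5,4,1,2] (faults so far: 4)
  step 7: ref 3 -> FAULT, evict 5, frames=[3,4,1,2] (faults so far: 5)
  step 8: ref 3 -> HIT, frames=[3,4,1,2] (faults so far: 5)
  step 9: ref 3 -> HIT, frames=[3,4,1,2] (faults so far: 5)
  step 10: ref 4 -> HIT, frames=[3,4,1,2] (faults so far: 5)
  step 11: ref 5 -> FAULT, evict 4, frames=[3,5,1,2] (faults so far: 6)
  FIFO total faults: 6
--- LRU ---
  step 0: ref 5 -> FAULT, frames=[5,-,-,-] (faults so far: 1)
  step 1: ref 4 -> FAULT, frames=[5,4,-,-] (faults so far: 2)
  step 2: ref 4 -> HIT, frames=[5,4,-,-] (faults so far: 2)
  step 3: ref 4 -> HIT, frames=[5,4,-,-] (faults so far: 2)
  step 4: ref 1 -> FAULT, frames=[5,4,1,-] (faults so far: 3)
  step 5: ref 4 -> HIT, frames=[5,4,1,-] (faults so far: 3)
  step 6: ref 2 -> FAULT, frames=[5,4,1,2] (faults so far: 4)
  step 7: ref 3 -> FAULT, evict 5, frames=[3,4,1,2] (faults so far: 5)
  step 8: ref 3 -> HIT, frames=[3,4,1,2] (faults so far: 5)
  step 9: ref 3 -> HIT, frames=[3,4,1,2] (faults so far: 5)
  step 10: ref 4 -> HIT, frames=[3,4,1,2] (faults so far: 5)
  step 11: ref 5 -> FAULT, evict 1, frames=[3,4,5,2] (faults so far: 6)
  LRU total faults: 6
--- Optimal ---
  step 0: ref 5 -> FAULT, frames=[5,-,-,-] (faults so far: 1)
  step 1: ref 4 -> FAULT, frames=[5,4,-,-] (faults so far: 2)
  step 2: ref 4 -> HIT, frames=[5,4,-,-] (faults so far: 2)
  step 3: ref 4 -> HIT, frames=[5,4,-,-] (faults so far: 2)
  step 4: ref 1 -> FAULT, frames=[5,4,1,-] (faults so far: 3)
  step 5: ref 4 -> HIT, frames=[5,4,1,-] (faults so far: 3)
  step 6: ref 2 -> FAULT, frames=[5,4,1,2] (faults so far: 4)
  step 7: ref 3 -> FAULT, evict 1, frames=[5,4,3,2] (faults so far: 5)
  step 8: ref 3 -> HIT, frames=[5,4,3,2] (faults so far: 5)
  step 9: ref 3 -> HIT, frames=[5,4,3,2] (faults so far: 5)
  step 10: ref 4 -> HIT, frames=[5,4,3,2] (faults so far: 5)
  step 11: ref 5 -> HIT, frames=[5,4,3,2] (faults so far: 5)
  Optimal total faults: 5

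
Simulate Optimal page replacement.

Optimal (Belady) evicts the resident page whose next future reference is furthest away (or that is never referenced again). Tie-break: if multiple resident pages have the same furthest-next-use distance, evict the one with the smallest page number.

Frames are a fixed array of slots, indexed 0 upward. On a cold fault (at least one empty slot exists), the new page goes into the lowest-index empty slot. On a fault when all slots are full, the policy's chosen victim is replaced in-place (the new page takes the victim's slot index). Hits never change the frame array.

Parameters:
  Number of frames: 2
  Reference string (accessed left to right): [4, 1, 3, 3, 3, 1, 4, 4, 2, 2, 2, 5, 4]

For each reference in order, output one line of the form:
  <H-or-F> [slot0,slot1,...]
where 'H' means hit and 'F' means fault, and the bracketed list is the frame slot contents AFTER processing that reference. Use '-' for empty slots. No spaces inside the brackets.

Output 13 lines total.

F [4,-]
F [4,1]
F [3,1]
H [3,1]
H [3,1]
H [3,1]
F [3,4]
H [3,4]
F [2,4]
H [2,4]
H [2,4]
F [5,4]
H [5,4]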